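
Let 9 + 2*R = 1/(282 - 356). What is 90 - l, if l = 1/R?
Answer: 60178/667 ≈ 90.222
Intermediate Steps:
R = -667/148 (R = -9/2 + 1/(2*(282 - 356)) = -9/2 + (½)/(-74) = -9/2 + (½)*(-1/74) = -9/2 - 1/148 = -667/148 ≈ -4.5068)
l = -148/667 (l = 1/(-667/148) = -148/667 ≈ -0.22189)
90 - l = 90 - 1*(-148/667) = 90 + 148/667 = 60178/667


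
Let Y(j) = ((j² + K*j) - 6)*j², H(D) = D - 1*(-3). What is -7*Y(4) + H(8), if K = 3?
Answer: -2453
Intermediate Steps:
H(D) = 3 + D (H(D) = D + 3 = 3 + D)
Y(j) = j²*(-6 + j² + 3*j) (Y(j) = ((j² + 3*j) - 6)*j² = (-6 + j² + 3*j)*j² = j²*(-6 + j² + 3*j))
-7*Y(4) + H(8) = -7*4²*(-6 + 4² + 3*4) + (3 + 8) = -112*(-6 + 16 + 12) + 11 = -112*22 + 11 = -7*352 + 11 = -2464 + 11 = -2453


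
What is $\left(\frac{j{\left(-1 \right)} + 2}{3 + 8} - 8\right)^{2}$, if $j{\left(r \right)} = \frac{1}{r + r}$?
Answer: $\frac{29929}{484} \approx 61.837$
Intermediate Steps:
$j{\left(r \right)} = \frac{1}{2 r}$
$\left(\frac{j{\left(-1 \right)} + 2}{3 + 8} - 8\right)^{2} = \left(\frac{\frac{1}{2 \left(-1\right)} + 2}{3 + 8} - 8\right)^{2} = \left(\frac{\frac{1}{2} \left(-1\right) + 2}{11} - 8\right)^{2} = \left(\left(- \frac{1}{2} + 2\right) \frac{1}{11} - 8\right)^{2} = \left(\frac{3}{2} \cdot \frac{1}{11} - 8\right)^{2} = \left(\frac{3}{22} - 8\right)^{2} = \left(- \frac{173}{22}\right)^{2} = \frac{29929}{484}$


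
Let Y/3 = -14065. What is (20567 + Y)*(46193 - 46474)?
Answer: 6077468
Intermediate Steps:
Y = -42195 (Y = 3*(-14065) = -42195)
(20567 + Y)*(46193 - 46474) = (20567 - 42195)*(46193 - 46474) = -21628*(-281) = 6077468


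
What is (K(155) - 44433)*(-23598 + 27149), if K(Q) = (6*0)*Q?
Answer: -157781583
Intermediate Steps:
K(Q) = 0 (K(Q) = 0*Q = 0)
(K(155) - 44433)*(-23598 + 27149) = (0 - 44433)*(-23598 + 27149) = -44433*3551 = -157781583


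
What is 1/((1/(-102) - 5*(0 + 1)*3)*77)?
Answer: -102/117887 ≈ -0.00086523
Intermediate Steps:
1/((1/(-102) - 5*(0 + 1)*3)*77) = 1/((-1/102 - 5*1*3)*77) = 1/((-1/102 - 5*3)*77) = 1/((-1/102 - 15)*77) = 1/(-1531/102*77) = 1/(-117887/102) = -102/117887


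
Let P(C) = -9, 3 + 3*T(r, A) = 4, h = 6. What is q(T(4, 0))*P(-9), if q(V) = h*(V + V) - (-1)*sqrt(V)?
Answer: -36 - 3*sqrt(3) ≈ -41.196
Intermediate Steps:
T(r, A) = 1/3 (T(r, A) = -1 + (1/3)*4 = -1 + 4/3 = 1/3)
q(V) = sqrt(V) + 12*V (q(V) = 6*(V + V) - (-1)*sqrt(V) = 6*(2*V) + sqrt(V) = 12*V + sqrt(V) = sqrt(V) + 12*V)
q(T(4, 0))*P(-9) = (sqrt(1/3) + 12*(1/3))*(-9) = (sqrt(3)/3 + 4)*(-9) = (4 + sqrt(3)/3)*(-9) = -36 - 3*sqrt(3)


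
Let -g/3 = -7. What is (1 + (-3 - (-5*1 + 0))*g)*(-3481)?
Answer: -149683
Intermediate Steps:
g = 21 (g = -3*(-7) = 21)
(1 + (-3 - (-5*1 + 0))*g)*(-3481) = (1 + (-3 - (-5*1 + 0))*21)*(-3481) = (1 + (-3 - (-5 + 0))*21)*(-3481) = (1 + (-3 - 1*(-5))*21)*(-3481) = (1 + (-3 + 5)*21)*(-3481) = (1 + 2*21)*(-3481) = (1 + 42)*(-3481) = 43*(-3481) = -149683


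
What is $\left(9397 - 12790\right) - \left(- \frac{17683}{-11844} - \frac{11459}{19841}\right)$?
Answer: $- \frac{797559283979}{234996804} \approx -3393.9$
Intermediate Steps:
$\left(9397 - 12790\right) - \left(- \frac{17683}{-11844} - \frac{11459}{19841}\right) = \left(9397 - 12790\right) - \left(\left(-17683\right) \left(- \frac{1}{11844}\right) - \frac{11459}{19841}\right) = -3393 - \left(\frac{17683}{11844} - \frac{11459}{19841}\right) = -3393 - \frac{215128007}{234996804} = - \frac{797559283979}{234996804}$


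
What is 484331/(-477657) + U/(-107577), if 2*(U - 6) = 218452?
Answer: -11586478379/5709434121 ≈ -2.0294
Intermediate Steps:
U = 109232 (U = 6 + (½)*218452 = 6 + 109226 = 109232)
484331/(-477657) + U/(-107577) = 484331/(-477657) + 109232/(-107577) = 484331*(-1/477657) + 109232*(-1/107577) = -484331/477657 - 109232/107577 = -11586478379/5709434121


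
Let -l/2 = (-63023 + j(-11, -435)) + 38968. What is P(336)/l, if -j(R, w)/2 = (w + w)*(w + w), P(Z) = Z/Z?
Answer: 1/3075710 ≈ 3.2513e-7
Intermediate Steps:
P(Z) = 1
j(R, w) = -8*w**2 (j(R, w) = -2*(w + w)*(w + w) = -2*2*w*2*w = -8*w**2)
l = 3075710 (l = -2*((-63023 - 8*(-435)**2) + 38968) = -2*((-63023 - 8*189225) + 38968) = -2*((-63023 - 1513800) + 38968) = -2*(-1576823 + 38968) = -2*(-1537855) = 3075710)
P(336)/l = 1/3075710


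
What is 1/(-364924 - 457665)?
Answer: -1/822589 ≈ -1.2157e-6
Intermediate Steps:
1/(-364924 - 457665) = 1/(-822589) = -1/822589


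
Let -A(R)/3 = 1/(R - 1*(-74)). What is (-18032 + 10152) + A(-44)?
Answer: -78801/10 ≈ -7880.1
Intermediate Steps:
A(R) = -3/(74 + R) (A(R) = -3/(R - 1*(-74)) = -3/(R + 74) = -3/(74 + R))
(-18032 + 10152) + A(-44) = (-18032 + 10152) - 3/(74 - 44) = -7880 - 3/30 = -7880 - 3*1/30 = -7880 - 1/10 = -78801/10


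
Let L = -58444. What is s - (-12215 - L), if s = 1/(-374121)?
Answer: -17295239710/374121 ≈ -46229.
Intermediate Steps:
s = -1/374121 ≈ -2.6729e-6
s - (-12215 - L) = -1/374121 - (-12215 - 1*(-58444)) = -1/374121 - (-12215 + 58444) = -1/374121 - 1*46229 = -1/374121 - 46229 = -17295239710/374121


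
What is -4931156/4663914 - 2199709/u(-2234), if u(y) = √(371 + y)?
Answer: -2465578/2331957 + 2199709*I*√23/207 ≈ -1.0573 + 50963.0*I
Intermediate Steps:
-4931156/4663914 - 2199709/u(-2234) = -4931156/4663914 - 2199709/√(371 - 2234) = -4931156*1/4663914 - 2199709*(-I*√23/207) = -2465578/2331957 - 2199709*(-I*√23/207) = -2465578/2331957 - (-2199709)*I*√23/207 = -2465578/2331957 + 2199709*I*√23/207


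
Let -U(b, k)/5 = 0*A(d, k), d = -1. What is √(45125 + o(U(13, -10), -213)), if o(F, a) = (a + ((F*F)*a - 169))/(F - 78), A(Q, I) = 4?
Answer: 11*√567294/39 ≈ 212.44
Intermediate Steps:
U(b, k) = 0 (U(b, k) = -0*4 = -5*0 = 0)
o(F, a) = (-169 + a + a*F²)/(-78 + F) (o(F, a) = (a + (F²*a - 169))/(-78 + F) = (a + (a*F² - 169))/(-78 + F) = (a + (-169 + a*F²))/(-78 + F) = (-169 + a + a*F²)/(-78 + F))
√(45125 + o(U(13, -10), -213)) = √(45125 + (-169 - 213 - 213*0²)/(-78 + 0)) = √(45125 + (-169 - 213 - 213*0)/(-78)) = √(45125 - (-169 - 213 + 0)/78) = √(45125 - 1/78*(-382)) = √(45125 + 191/39) = √(1760066/39) = 11*√567294/39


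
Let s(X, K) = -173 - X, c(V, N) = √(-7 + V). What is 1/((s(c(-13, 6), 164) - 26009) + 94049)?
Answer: 67867/4605929709 + 2*I*√5/4605929709 ≈ 1.4735e-5 + 9.7095e-10*I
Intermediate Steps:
1/((s(c(-13, 6), 164) - 26009) + 94049) = 1/(((-173 - √(-7 - 13)) - 26009) + 94049) = 1/(((-173 - √(-20)) - 26009) + 94049) = 1/(((-173 - 2*I*√5) - 26009) + 94049) = 1/((-26182 - 2*I*√5) + 94049) = 1/(67867 - 2*I*√5)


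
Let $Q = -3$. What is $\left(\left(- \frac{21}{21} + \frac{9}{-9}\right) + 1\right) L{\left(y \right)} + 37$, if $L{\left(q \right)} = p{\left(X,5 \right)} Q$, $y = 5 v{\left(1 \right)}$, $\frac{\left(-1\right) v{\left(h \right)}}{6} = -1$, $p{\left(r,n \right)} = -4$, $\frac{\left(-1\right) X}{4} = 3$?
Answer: $25$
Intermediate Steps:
$X = -12$ ($X = \left(-4\right) 3 = -12$)
$v{\left(h \right)} = 6$ ($v{\left(h \right)} = \left(-6\right) \left(-1\right) = 6$)
$y = 30$ ($y = 5 \cdot 6 = 30$)
$L{\left(q \right)} = 12$ ($L{\left(q \right)} = \left(-4\right) \left(-3\right) = 12$)
$\left(\left(- \frac{21}{21} + \frac{9}{-9}\right) + 1\right) L{\left(y \right)} + 37 = \left(\left(- \frac{21}{21} + \frac{9}{-9}\right) + 1\right) 12 + 37 = \left(\left(\left(-21\right) \frac{1}{21} + 9 \left(- \frac{1}{9}\right)\right) + 1\right) 12 + 37 = \left(\left(-1 - 1\right) + 1\right) 12 + 37 = \left(-2 + 1\right) 12 + 37 = \left(-1\right) 12 + 37 = -12 + 37 = 25$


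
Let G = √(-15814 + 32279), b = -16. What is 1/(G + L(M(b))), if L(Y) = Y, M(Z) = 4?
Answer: -4/16449 + √16465/16449 ≈ 0.0075577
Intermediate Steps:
G = √16465 ≈ 128.32
1/(G + L(M(b))) = 1/(√16465 + 4) = 1/(4 + √16465)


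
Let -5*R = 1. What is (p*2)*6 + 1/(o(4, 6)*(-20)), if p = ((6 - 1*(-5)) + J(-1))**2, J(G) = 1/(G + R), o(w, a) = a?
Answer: 49613/40 ≈ 1240.3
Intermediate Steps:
R = -1/5 (R = -1/5*1 = -1/5 ≈ -0.20000)
J(G) = 1/(-1/5 + G) (J(G) = 1/(G - 1/5) = 1/(-1/5 + G))
p = 3721/36 (p = ((6 - 1*(-5)) + 5/(-1 + 5*(-1)))**2 = ((6 + 5) + 5/(-1 - 5))**2 = (11 + 5/(-6))**2 = (11 + 5*(-1/6))**2 = (11 - 5/6)**2 = (61/6)**2 = 3721/36 ≈ 103.36)
(p*2)*6 + 1/(o(4, 6)*(-20)) = ((3721/36)*2)*6 + 1/(6*(-20)) = (3721/18)*6 + 1/(-120) = 3721/3 - 1/120 = 49613/40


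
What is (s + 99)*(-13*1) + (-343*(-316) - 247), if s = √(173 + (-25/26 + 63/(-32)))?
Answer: 106854 - 3*√204386/8 ≈ 1.0668e+5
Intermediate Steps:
s = 3*√204386/104 (s = √(173 + (-25*1/26 + 63*(-1/32))) = √(173 + (-25/26 - 63/32)) = √(173 - 1219/416) = √(70749/416) = 3*√204386/104 ≈ 13.041)
(s + 99)*(-13*1) + (-343*(-316) - 247) = (3*√204386/104 + 99)*(-13*1) + (-343*(-316) - 247) = (99 + 3*√204386/104)*(-13) + (108388 - 247) = (-1287 - 3*√204386/8) + 108141 = 106854 - 3*√204386/8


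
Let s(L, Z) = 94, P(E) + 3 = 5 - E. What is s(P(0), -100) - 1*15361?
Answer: -15267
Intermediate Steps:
P(E) = 2 - E (P(E) = -3 + (5 - E) = 2 - E)
s(P(0), -100) - 1*15361 = 94 - 1*15361 = 94 - 15361 = -15267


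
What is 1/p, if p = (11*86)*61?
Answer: 1/57706 ≈ 1.7329e-5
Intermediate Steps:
p = 57706 (p = 946*61 = 57706)
1/p = 1/57706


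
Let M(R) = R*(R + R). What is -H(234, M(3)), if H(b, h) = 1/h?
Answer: -1/18 ≈ -0.055556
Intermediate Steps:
M(R) = 2*R² (M(R) = R*(2*R) = 2*R²)
-H(234, M(3)) = -1/(2*3²) = -1/(2*9) = -1/18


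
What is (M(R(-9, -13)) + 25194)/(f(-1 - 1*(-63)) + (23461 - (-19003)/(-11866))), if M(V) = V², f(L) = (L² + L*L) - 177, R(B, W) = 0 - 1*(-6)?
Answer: 299379180/367494749 ≈ 0.81465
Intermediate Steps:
R(B, W) = 6 (R(B, W) = 0 + 6 = 6)
f(L) = -177 + 2*L² (f(L) = (L² + L²) - 177 = 2*L² - 177 = -177 + 2*L²)
(M(R(-9, -13)) + 25194)/(f(-1 - 1*(-63)) + (23461 - (-19003)/(-11866))) = (6² + 25194)/((-177 + 2*(-1 - 1*(-63))²) + (23461 - (-19003)/(-11866))) = (36 + 25194)/((-177 + 2*(-1 + 63)²) + (23461 - (-19003)*(-1)/11866)) = 25230/((-177 + 2*62²) + (23461 - 1*19003/11866)) = 25230/((-177 + 2*3844) + (23461 - 19003/11866)) = 25230/((-177 + 7688) + 278369223/11866) = 25230/(7511 + 278369223/11866) = 25230/(367494749/11866) = 25230*(11866/367494749) = 299379180/367494749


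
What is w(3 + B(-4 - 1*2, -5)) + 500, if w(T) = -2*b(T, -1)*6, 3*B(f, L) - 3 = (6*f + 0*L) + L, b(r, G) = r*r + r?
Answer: -1516/3 ≈ -505.33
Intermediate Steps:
b(r, G) = r + r² (b(r, G) = r² + r = r + r²)
B(f, L) = 1 + 2*f + L/3 (B(f, L) = 1 + ((6*f + 0*L) + L)/3 = 1 + ((6*f + 0) + L)/3 = 1 + (6*f + L)/3 = 1 + (L + 6*f)/3 = 1 + (2*f + L/3) = 1 + 2*f + L/3)
w(T) = -12*T*(1 + T) (w(T) = -2*T*(1 + T)*6 = -12*T*(1 + T))
w(3 + B(-4 - 1*2, -5)) + 500 = -12*(3 + (1 + 2*(-4 - 1*2) + (⅓)*(-5)))*(1 + (3 + (1 + 2*(-4 - 1*2) + (⅓)*(-5)))) + 500 = -12*(3 + (1 + 2*(-4 - 2) - 5/3))*(1 + (3 + (1 + 2*(-4 - 2) - 5/3))) + 500 = -12*(3 + (1 + 2*(-6) - 5/3))*(1 + (3 + (1 + 2*(-6) - 5/3))) + 500 = -12*(3 + (1 - 12 - 5/3))*(1 + (3 + (1 - 12 - 5/3))) + 500 = -12*(3 - 38/3)*(1 + (3 - 38/3)) + 500 = -12*(-29/3)*(1 - 29/3) + 500 = -12*(-29/3)*(-26/3) + 500 = -3016/3 + 500 = -1516/3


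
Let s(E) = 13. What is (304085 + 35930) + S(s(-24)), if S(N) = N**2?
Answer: 340184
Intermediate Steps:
(304085 + 35930) + S(s(-24)) = (304085 + 35930) + 13**2 = 340015 + 169 = 340184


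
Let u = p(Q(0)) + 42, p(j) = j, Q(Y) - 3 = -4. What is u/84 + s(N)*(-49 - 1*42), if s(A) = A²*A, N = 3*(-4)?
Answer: 13208873/84 ≈ 1.5725e+5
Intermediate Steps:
Q(Y) = -1 (Q(Y) = 3 - 4 = -1)
u = 41 (u = -1 + 42 = 41)
N = -12
s(A) = A³
u/84 + s(N)*(-49 - 1*42) = 41/84 + (-12)³*(-49 - 1*42) = 41*(1/84) - 1728*(-49 - 42) = 41/84 - 1728*(-91) = 41/84 + 157248 = 13208873/84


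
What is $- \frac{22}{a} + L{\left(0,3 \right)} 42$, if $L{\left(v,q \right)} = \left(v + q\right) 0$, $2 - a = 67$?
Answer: $\frac{22}{65} \approx 0.33846$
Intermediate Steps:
$a = -65$ ($a = 2 - 67 = -65$)
$L{\left(v,q \right)} = 0$ ($L{\left(v,q \right)} = \left(q + v\right) 0 = 0$)
$- \frac{22}{a} + L{\left(0,3 \right)} 42 = - \frac{22}{-65} + 0 \cdot 42 = \left(-22\right) \left(- \frac{1}{65}\right) + 0 = \frac{22}{65} + 0 = \frac{22}{65}$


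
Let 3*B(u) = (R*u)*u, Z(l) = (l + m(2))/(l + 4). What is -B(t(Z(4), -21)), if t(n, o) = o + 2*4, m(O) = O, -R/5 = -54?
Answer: -15210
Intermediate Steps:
R = 270 (R = -5*(-54) = 270)
Z(l) = (2 + l)/(4 + l) (Z(l) = (l + 2)/(l + 4) = (2 + l)/(4 + l))
t(n, o) = 8 + o (t(n, o) = o + 8 = 8 + o)
B(u) = 90*u² (B(u) = ((270*u)*u)/3 = (270*u²)/3 = 90*u²)
-B(t(Z(4), -21)) = -90*(8 - 21)² = -90*(-13)² = -90*169 = -1*15210 = -15210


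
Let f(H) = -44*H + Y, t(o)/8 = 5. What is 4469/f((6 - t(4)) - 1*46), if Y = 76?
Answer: 4469/3596 ≈ 1.2428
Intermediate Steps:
t(o) = 40 (t(o) = 8*5 = 40)
f(H) = 76 - 44*H (f(H) = -44*H + 76 = 76 - 44*H)
4469/f((6 - t(4)) - 1*46) = 4469/(76 - 44*((6 - 1*40) - 1*46)) = 4469/(76 - 44*((6 - 40) - 46)) = 4469/(76 - 44*(-34 - 46)) = 4469/(76 - 44*(-80)) = 4469/(76 + 3520) = 4469/3596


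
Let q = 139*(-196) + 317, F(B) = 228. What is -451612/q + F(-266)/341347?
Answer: 154162540720/9191450669 ≈ 16.772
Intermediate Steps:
q = -26927 (q = -27244 + 317 = -26927)
-451612/q + F(-266)/341347 = -451612/(-26927) + 228/341347 = -451612*(-1/26927) + 228*(1/341347) = 451612/26927 + 228/341347 = 154162540720/9191450669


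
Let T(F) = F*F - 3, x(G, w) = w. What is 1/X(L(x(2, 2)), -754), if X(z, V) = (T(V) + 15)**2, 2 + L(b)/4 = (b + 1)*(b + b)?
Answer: 1/323224086784 ≈ 3.0938e-12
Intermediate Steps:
L(b) = -8 + 8*b*(1 + b) (L(b) = -8 + 4*((b + 1)*(b + b)) = -8 + 4*((1 + b)*(2*b)) = -8 + 4*(2*b*(1 + b)) = -8 + 8*b*(1 + b))
T(F) = -3 + F**2 (T(F) = F**2 - 3 = -3 + F**2)
X(z, V) = (12 + V**2)**2 (X(z, V) = ((-3 + V**2) + 15)**2 = (12 + V**2)**2)
1/X(L(x(2, 2)), -754) = 1/((12 + (-754)**2)**2) = 1/((12 + 568516)**2) = 1/(568528**2) = 1/323224086784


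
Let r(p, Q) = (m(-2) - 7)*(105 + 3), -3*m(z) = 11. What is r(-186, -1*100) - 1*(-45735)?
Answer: 44583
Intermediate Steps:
m(z) = -11/3 (m(z) = -⅓*11 = -11/3)
r(p, Q) = -1152 (r(p, Q) = (-11/3 - 7)*(105 + 3) = -32/3*108 = -1152)
r(-186, -1*100) - 1*(-45735) = -1152 - 1*(-45735) = -1152 + 45735 = 44583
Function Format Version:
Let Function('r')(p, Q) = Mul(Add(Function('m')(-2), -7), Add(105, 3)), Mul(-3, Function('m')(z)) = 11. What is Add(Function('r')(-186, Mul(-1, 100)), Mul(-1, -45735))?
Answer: 44583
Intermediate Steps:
Function('m')(z) = Rational(-11, 3) (Function('m')(z) = Mul(Rational(-1, 3), 11) = Rational(-11, 3))
Function('r')(p, Q) = -1152 (Function('r')(p, Q) = Mul(Add(Rational(-11, 3), -7), Add(105, 3)) = Mul(Rational(-32, 3), 108) = -1152)
Add(Function('r')(-186, Mul(-1, 100)), Mul(-1, -45735)) = Add(-1152, Mul(-1, -45735)) = Add(-1152, 45735) = 44583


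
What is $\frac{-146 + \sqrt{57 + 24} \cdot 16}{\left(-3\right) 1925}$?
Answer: $\frac{2}{5775} \approx 0.00034632$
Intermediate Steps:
$\frac{-146 + \sqrt{57 + 24} \cdot 16}{\left(-3\right) 1925} = \frac{-146 + \sqrt{81} \cdot 16}{-5775} = \left(-146 + 9 \cdot 16\right) \left(- \frac{1}{5775}\right) = \left(-146 + 144\right) \left(- \frac{1}{5775}\right) = \left(-2\right) \left(- \frac{1}{5775}\right) = \frac{2}{5775}$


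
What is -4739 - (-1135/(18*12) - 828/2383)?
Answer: -2436412439/514728 ≈ -4733.4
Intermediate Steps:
-4739 - (-1135/(18*12) - 828/2383) = -4739 - (-1135/216 - 828*1/2383) = -4739 - (-1135*1/216 - 828/2383) = -4739 - (-1135/216 - 828/2383) = -4739 - 1*(-2883553/514728) = -4739 + 2883553/514728 = -2436412439/514728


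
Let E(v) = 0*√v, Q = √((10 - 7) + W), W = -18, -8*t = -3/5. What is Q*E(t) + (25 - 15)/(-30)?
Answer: -⅓ ≈ -0.33333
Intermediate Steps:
t = 3/40 (t = -(-3)/(8*5) = -⅛*(-⅗) = 3/40 ≈ 0.075000)
Q = I*√15 (Q = √((10 - 7) - 18) = √(3 - 18) = √(-15) = I*√15 ≈ 3.873*I)
E(v) = 0
Q*E(t) + (25 - 15)/(-30) = (I*√15)*0 + (25 - 15)/(-30) = 0 + 10*(-1/30) = 0 - ⅓ = -⅓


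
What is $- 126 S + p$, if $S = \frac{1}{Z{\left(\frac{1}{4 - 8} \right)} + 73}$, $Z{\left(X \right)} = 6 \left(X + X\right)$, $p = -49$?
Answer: $- \frac{254}{5} \approx -50.8$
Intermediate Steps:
$Z{\left(X \right)} = 12 X$ ($Z{\left(X \right)} = 6 \cdot 2 X = 12 X$)
$S = \frac{1}{70}$ ($S = \frac{1}{\frac{12}{4 - 8} + 73} = \frac{1}{\frac{12}{-4} + 73} = \frac{1}{12 \left(- \frac{1}{4}\right) + 73} = \frac{1}{-3 + 73} = \frac{1}{70} \approx 0.014286$)
$- 126 S + p = \left(-126\right) \frac{1}{70} - 49 = - \frac{9}{5} - 49 = - \frac{254}{5}$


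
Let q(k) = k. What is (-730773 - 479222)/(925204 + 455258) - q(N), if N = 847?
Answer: -1170461309/1380462 ≈ -847.88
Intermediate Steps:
(-730773 - 479222)/(925204 + 455258) - q(N) = (-730773 - 479222)/(925204 + 455258) - 1*847 = -1209995/1380462 - 847 = -1170461309/1380462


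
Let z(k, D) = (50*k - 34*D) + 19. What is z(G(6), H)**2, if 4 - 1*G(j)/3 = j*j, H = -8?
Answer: 20331081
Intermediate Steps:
G(j) = 12 - 3*j**2 (G(j) = 12 - 3*j*j = 12 - 3*j**2)
z(k, D) = 19 - 34*D + 50*k (z(k, D) = (-34*D + 50*k) + 19 = 19 - 34*D + 50*k)
z(G(6), H)**2 = (19 - 34*(-8) + 50*(12 - 3*6**2))**2 = (19 + 272 + 50*(12 - 3*36))**2 = (19 + 272 + 50*(12 - 108))**2 = (19 + 272 + 50*(-96))**2 = (19 + 272 - 4800)**2 = (-4509)**2 = 20331081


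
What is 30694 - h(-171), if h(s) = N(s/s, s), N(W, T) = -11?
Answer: 30705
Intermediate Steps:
h(s) = -11
30694 - h(-171) = 30694 - 1*(-11) = 30694 + 11 = 30705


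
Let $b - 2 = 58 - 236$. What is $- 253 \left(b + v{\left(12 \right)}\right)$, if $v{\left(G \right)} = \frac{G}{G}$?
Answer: $44275$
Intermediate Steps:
$b = -176$ ($b = 2 + \left(58 - 236\right) = 2 - 178 = -176$)
$v{\left(G \right)} = 1$
$- 253 \left(b + v{\left(12 \right)}\right) = - 253 \left(-176 + 1\right) = \left(-253\right) \left(-175\right) = 44275$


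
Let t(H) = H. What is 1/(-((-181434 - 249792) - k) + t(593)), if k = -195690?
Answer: 1/236129 ≈ 4.2350e-6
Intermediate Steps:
1/(-((-181434 - 249792) - k) + t(593)) = 1/(-((-181434 - 249792) - 1*(-195690)) + 593) = 1/(-(-431226 + 195690) + 593) = 1/(-1*(-235536) + 593) = 1/(235536 + 593) = 1/236129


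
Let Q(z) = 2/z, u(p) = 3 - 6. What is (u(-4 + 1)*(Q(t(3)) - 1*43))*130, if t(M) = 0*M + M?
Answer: 16510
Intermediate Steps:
t(M) = M (t(M) = 0 + M = M)
u(p) = -3
(u(-4 + 1)*(Q(t(3)) - 1*43))*130 = -3*(2/3 - 1*43)*130 = -3*(2*(⅓) - 43)*130 = -3*(⅔ - 43)*130 = -3*(-127/3)*130 = 127*130 = 16510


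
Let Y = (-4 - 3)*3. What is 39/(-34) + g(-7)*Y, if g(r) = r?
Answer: 4959/34 ≈ 145.85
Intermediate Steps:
Y = -21 (Y = -7*3 = -21)
39/(-34) + g(-7)*Y = 39/(-34) - 7*(-21) = 39*(-1/34) + 147 = -39/34 + 147 = 4959/34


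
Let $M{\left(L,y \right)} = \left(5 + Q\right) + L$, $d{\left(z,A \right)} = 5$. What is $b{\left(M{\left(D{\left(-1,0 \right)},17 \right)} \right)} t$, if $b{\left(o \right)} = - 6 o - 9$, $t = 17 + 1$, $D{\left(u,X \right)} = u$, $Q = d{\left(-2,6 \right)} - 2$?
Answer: $-918$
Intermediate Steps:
$Q = 3$ ($Q = 5 - 2 = 3$)
$M{\left(L,y \right)} = 8 + L$ ($M{\left(L,y \right)} = \left(5 + 3\right) + L = 8 + L$)
$t = 18$
$b{\left(o \right)} = -9 - 6 o$
$b{\left(M{\left(D{\left(-1,0 \right)},17 \right)} \right)} t = \left(-9 - 6 \left(8 - 1\right)\right) 18 = \left(-9 - 42\right) 18 = \left(-51\right) 18 = -918$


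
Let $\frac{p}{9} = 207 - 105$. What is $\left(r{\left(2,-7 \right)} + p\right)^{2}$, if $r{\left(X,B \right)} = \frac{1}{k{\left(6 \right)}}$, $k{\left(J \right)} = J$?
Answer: $\frac{30349081}{36} \approx 8.4303 \cdot 10^{5}$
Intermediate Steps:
$p = 918$ ($p = 9 \left(207 - 105\right) = 9 \cdot 102 = 918$)
$r{\left(X,B \right)} = \frac{1}{6}$
$\left(r{\left(2,-7 \right)} + p\right)^{2} = \left(\frac{1}{6} + 918\right)^{2} = \left(\frac{5509}{6}\right)^{2} = \frac{30349081}{36}$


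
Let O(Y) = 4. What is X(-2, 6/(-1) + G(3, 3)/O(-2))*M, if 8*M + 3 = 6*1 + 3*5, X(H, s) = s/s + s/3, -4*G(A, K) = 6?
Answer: -81/32 ≈ -2.5313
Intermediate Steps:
G(A, K) = -3/2 (G(A, K) = -¼*6 = -3/2)
X(H, s) = 1 + s/3 (X(H, s) = 1 + s*(⅓) = 1 + s/3)
M = 9/4 (M = -3/8 + (6*1 + 3*5)/8 = -3/8 + (6 + 15)/8 = -3/8 + (⅛)*21 = -3/8 + 21/8 = 9/4 ≈ 2.2500)
X(-2, 6/(-1) + G(3, 3)/O(-2))*M = (1 + (6/(-1) - 3/2/4)/3)*(9/4) = (1 + (6*(-1) - 3/2*¼)/3)*(9/4) = (1 + (-6 - 3/8)/3)*(9/4) = (1 + (⅓)*(-51/8))*(9/4) = (1 - 17/8)*(9/4) = -9/8*9/4 = -81/32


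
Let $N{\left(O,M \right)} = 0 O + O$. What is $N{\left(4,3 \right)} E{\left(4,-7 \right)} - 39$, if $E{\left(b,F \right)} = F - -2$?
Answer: $-59$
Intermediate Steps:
$E{\left(b,F \right)} = 2 + F$ ($E{\left(b,F \right)} = F + 2 = 2 + F$)
$N{\left(O,M \right)} = O$ ($N{\left(O,M \right)} = 0 + O = O$)
$N{\left(4,3 \right)} E{\left(4,-7 \right)} - 39 = 4 \left(2 - 7\right) - 39 = 4 \left(-5\right) - 39 = -20 - 39 = -59$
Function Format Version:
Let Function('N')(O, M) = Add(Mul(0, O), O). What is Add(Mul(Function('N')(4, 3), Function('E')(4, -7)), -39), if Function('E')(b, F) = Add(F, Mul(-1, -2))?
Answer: -59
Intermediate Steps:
Function('E')(b, F) = Add(2, F) (Function('E')(b, F) = Add(F, 2) = Add(2, F))
Function('N')(O, M) = O (Function('N')(O, M) = Add(0, O) = O)
Add(Mul(Function('N')(4, 3), Function('E')(4, -7)), -39) = Add(Mul(4, Add(2, -7)), -39) = Add(Mul(4, -5), -39) = Add(-20, -39) = -59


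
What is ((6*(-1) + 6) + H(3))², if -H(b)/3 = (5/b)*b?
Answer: 225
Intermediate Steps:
H(b) = -15 (H(b) = -3*5/b*b = -3*5 = -15)
((6*(-1) + 6) + H(3))² = ((6*(-1) + 6) - 15)² = ((-6 + 6) - 15)² = (0 - 15)² = (-15)² = 225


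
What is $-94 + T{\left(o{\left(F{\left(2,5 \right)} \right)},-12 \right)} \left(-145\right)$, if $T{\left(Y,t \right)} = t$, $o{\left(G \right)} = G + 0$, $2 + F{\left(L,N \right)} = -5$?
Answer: $1646$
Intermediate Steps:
$F{\left(L,N \right)} = -7$ ($F{\left(L,N \right)} = -2 - 5 = -7$)
$o{\left(G \right)} = G$
$-94 + T{\left(o{\left(F{\left(2,5 \right)} \right)},-12 \right)} \left(-145\right) = -94 - -1740 = -94 + 1740 = 1646$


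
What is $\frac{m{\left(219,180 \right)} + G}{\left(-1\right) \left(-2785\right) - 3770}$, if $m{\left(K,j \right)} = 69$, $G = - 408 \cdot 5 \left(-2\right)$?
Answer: $- \frac{4149}{985} \approx -4.2122$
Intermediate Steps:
$G = 4080$ ($G = \left(-408\right) \left(-10\right) = 4080$)
$\frac{m{\left(219,180 \right)} + G}{\left(-1\right) \left(-2785\right) - 3770} = \frac{69 + 4080}{\left(-1\right) \left(-2785\right) - 3770} = \frac{4149}{2785 - 3770} = \frac{4149}{-985} = 4149 \left(- \frac{1}{985}\right) = - \frac{4149}{985}$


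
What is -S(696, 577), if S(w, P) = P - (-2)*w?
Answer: -1969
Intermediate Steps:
S(w, P) = P + 2*w
-S(696, 577) = -(577 + 2*696) = -(577 + 1392) = -1*1969 = -1969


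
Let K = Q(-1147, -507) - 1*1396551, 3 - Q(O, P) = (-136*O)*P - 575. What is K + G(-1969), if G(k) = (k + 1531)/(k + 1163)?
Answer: 31309864532/403 ≈ 7.7692e+7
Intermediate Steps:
Q(O, P) = 578 + 136*O*P (Q(O, P) = 3 - ((-136*O)*P - 575) = 3 - (-136*O*P - 575) = 3 - (-575 - 136*O*P) = 3 + (575 + 136*O*P) = 578 + 136*O*P)
K = 77691971 (K = (578 + 136*(-1147)*(-507)) - 1*1396551 = (578 + 79087944) - 1396551 = 79088522 - 1396551 = 77691971)
G(k) = (1531 + k)/(1163 + k)
K + G(-1969) = 77691971 + (1531 - 1969)/(1163 - 1969) = 77691971 - 438/(-806) = 77691971 - 1/806*(-438) = 77691971 + 219/403 = 31309864532/403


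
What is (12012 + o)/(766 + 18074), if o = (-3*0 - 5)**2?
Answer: 12037/18840 ≈ 0.63891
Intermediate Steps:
o = 25 (o = (0 - 5)**2 = (-5)**2 = 25)
(12012 + o)/(766 + 18074) = (12012 + 25)/(766 + 18074) = 12037/18840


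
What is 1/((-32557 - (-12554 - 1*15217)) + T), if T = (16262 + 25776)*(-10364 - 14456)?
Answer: -1/1043387946 ≈ -9.5842e-10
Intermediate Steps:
T = -1043383160 (T = 42038*(-24820) = -1043383160)
1/((-32557 - (-12554 - 1*15217)) + T) = 1/((-32557 - (-12554 - 1*15217)) - 1043383160) = 1/((-32557 - (-12554 - 15217)) - 1043383160) = 1/((-32557 - 1*(-27771)) - 1043383160) = 1/((-32557 + 27771) - 1043383160) = 1/(-4786 - 1043383160) = 1/(-1043387946) = -1/1043387946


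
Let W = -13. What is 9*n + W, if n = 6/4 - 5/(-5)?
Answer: 19/2 ≈ 9.5000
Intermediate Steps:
n = 5/2 (n = 6*(¼) - 5*(-⅕) = 3/2 + 1 = 5/2 ≈ 2.5000)
9*n + W = 9*(5/2) - 13 = 45/2 - 13 = 19/2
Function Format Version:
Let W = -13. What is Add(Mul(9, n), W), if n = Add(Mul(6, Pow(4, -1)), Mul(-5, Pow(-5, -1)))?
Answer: Rational(19, 2) ≈ 9.5000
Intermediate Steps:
n = Rational(5, 2) (n = Add(Mul(6, Rational(1, 4)), Mul(-5, Rational(-1, 5))) = Add(Rational(3, 2), 1) = Rational(5, 2) ≈ 2.5000)
Add(Mul(9, n), W) = Add(Mul(9, Rational(5, 2)), -13) = Add(Rational(45, 2), -13) = Rational(19, 2)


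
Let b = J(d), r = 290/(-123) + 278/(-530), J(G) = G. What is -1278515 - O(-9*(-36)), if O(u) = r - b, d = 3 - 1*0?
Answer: -41673004693/32595 ≈ -1.2785e+6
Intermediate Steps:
d = 3 (d = 3 + 0 = 3)
r = -93947/32595 (r = 290*(-1/123) + 278*(-1/530) = -290/123 - 139/265 = -93947/32595 ≈ -2.8823)
b = 3
O(u) = -191732/32595 (O(u) = -93947/32595 - 1*3 = -93947/32595 - 3 = -191732/32595)
-1278515 - O(-9*(-36)) = -1278515 - 1*(-191732/32595) = -1278515 + 191732/32595 = -41673004693/32595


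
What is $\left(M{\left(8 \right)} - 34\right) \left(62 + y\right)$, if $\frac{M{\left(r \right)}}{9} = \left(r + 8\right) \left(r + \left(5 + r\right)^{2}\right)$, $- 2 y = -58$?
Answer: $2316314$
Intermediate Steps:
$y = 29$ ($y = \left(- \frac{1}{2}\right) \left(-58\right) = 29$)
$M{\left(r \right)} = 9 \left(8 + r\right) \left(r + \left(5 + r\right)^{2}\right)$ ($M{\left(r \right)} = 9 \left(r + 8\right) \left(r + \left(5 + r\right)^{2}\right) = 9 \left(8 + r\right) \left(r + \left(5 + r\right)^{2}\right)$)
$\left(M{\left(8 \right)} - 34\right) \left(62 + y\right) = \left(\left(1800 + 9 \cdot 8^{3} + 171 \cdot 8^{2} + 1017 \cdot 8\right) - 34\right) \left(62 + 29\right) = \left(\left(1800 + 9 \cdot 512 + 171 \cdot 64 + 8136\right) - 34\right) 91 = \left(\left(1800 + 4608 + 10944 + 8136\right) - 34\right) 91 = \left(25488 - 34\right) 91 = 25454 \cdot 91 = 2316314$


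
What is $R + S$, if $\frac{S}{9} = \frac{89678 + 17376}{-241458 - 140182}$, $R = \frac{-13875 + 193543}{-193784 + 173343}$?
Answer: $- \frac{44131556423}{3900551620} \approx -11.314$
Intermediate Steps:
$R = - \frac{179668}{20441}$ ($R = \frac{179668}{-20441} = 179668 \left(- \frac{1}{20441}\right) = - \frac{179668}{20441} \approx -8.7896$)
$S = - \frac{481743}{190820}$ ($S = 9 \frac{89678 + 17376}{-241458 - 140182} = 9 \frac{107054}{-381640} = 9 \cdot 107054 \left(- \frac{1}{381640}\right) = 9 \left(- \frac{53527}{190820}\right) = - \frac{481743}{190820} \approx -2.5246$)
$R + S = - \frac{179668}{20441} - \frac{481743}{190820} = - \frac{44131556423}{3900551620}$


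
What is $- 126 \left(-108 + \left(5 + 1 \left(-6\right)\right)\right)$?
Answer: $13734$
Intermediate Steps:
$- 126 \left(-108 + \left(5 + 1 \left(-6\right)\right)\right) = - 126 \left(-108 + \left(5 - 6\right)\right) = - 126 \left(-108 - 1\right) = \left(-126\right) \left(-109\right) = 13734$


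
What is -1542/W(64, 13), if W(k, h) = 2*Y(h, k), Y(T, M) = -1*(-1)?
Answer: -771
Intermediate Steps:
Y(T, M) = 1
W(k, h) = 2 (W(k, h) = 2*1 = 2)
-1542/W(64, 13) = -1542/2 = -1542*1/2 = -771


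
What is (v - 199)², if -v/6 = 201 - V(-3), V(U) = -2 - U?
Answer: 1957201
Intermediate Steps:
v = -1200 (v = -6*(201 - (-2 - 1*(-3))) = -6*(201 - (-2 + 3)) = -6*(201 - 1*1) = -6*(201 - 1) = -6*200 = -1200)
(v - 199)² = (-1200 - 199)² = (-1399)² = 1957201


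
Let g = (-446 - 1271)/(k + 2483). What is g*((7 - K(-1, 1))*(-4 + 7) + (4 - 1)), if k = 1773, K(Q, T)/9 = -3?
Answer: -25755/608 ≈ -42.360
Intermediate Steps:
K(Q, T) = -27 (K(Q, T) = 9*(-3) = -27)
g = -1717/4256 (g = (-446 - 1271)/(1773 + 2483) = -1717/4256 ≈ -0.40343)
g*((7 - K(-1, 1))*(-4 + 7) + (4 - 1)) = -1717*((7 - 1*(-27))*(-4 + 7) + (4 - 1))/4256 = -1717*((7 + 27)*3 + 3)/4256 = -1717*(34*3 + 3)/4256 = -1717*(102 + 3)/4256 = -1717/4256*105 = -25755/608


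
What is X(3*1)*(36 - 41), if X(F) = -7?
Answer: 35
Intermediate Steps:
X(3*1)*(36 - 41) = -7*(36 - 41) = -7*(-5) = 35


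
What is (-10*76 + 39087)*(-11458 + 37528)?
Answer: 999184890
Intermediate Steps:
(-10*76 + 39087)*(-11458 + 37528) = (-760 + 39087)*26070 = 38327*26070 = 999184890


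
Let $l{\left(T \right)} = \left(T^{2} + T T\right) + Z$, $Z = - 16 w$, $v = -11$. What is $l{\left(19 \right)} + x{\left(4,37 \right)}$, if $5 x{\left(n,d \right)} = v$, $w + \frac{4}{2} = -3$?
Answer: $\frac{3999}{5} \approx 799.8$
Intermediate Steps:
$w = -5$ ($w = -2 - 3 = -5$)
$x{\left(n,d \right)} = - \frac{11}{5}$ ($x{\left(n,d \right)} = \frac{1}{5} \left(-11\right) = - \frac{11}{5}$)
$Z = 80$ ($Z = \left(-16\right) \left(-5\right) = 80$)
$l{\left(T \right)} = 80 + 2 T^{2}$ ($l{\left(T \right)} = \left(T^{2} + T T\right) + 80 = \left(T^{2} + T^{2}\right) + 80 = 2 T^{2} + 80 = 80 + 2 T^{2}$)
$l{\left(19 \right)} + x{\left(4,37 \right)} = \left(80 + 2 \cdot 19^{2}\right) - \frac{11}{5} = \left(80 + 2 \cdot 361\right) - \frac{11}{5} = \left(80 + 722\right) - \frac{11}{5} = 802 - \frac{11}{5} = \frac{3999}{5}$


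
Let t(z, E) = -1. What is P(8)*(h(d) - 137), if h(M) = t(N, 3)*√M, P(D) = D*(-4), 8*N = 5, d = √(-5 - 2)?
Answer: 4384 + 32*7^(¼)*√I ≈ 4420.8 + 36.805*I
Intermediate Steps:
d = I*√7 (d = √(-7) = I*√7 ≈ 2.6458*I)
N = 5/8 (N = (⅛)*5 = 5/8 ≈ 0.62500)
P(D) = -4*D
h(M) = -√M
P(8)*(h(d) - 137) = (-4*8)*(-√(I*√7) - 137) = -32*(-7^(¼)*√I - 137) = -32*(-137 - 7^(¼)*√I) = 4384 + 32*7^(¼)*√I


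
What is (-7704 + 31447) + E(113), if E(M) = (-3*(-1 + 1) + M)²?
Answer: 36512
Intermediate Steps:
E(M) = M² (E(M) = (-3*0 + M)² = (0 + M)² = M²)
(-7704 + 31447) + E(113) = (-7704 + 31447) + 113² = 23743 + 12769 = 36512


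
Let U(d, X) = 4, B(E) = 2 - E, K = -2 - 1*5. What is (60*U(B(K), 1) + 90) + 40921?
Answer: 41251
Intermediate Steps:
K = -7 (K = -2 - 5 = -7)
(60*U(B(K), 1) + 90) + 40921 = (60*4 + 90) + 40921 = (240 + 90) + 40921 = 330 + 40921 = 41251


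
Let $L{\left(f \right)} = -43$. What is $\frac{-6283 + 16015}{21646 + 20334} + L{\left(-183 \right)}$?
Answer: $- \frac{448852}{10495} \approx -42.768$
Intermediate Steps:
$\frac{-6283 + 16015}{21646 + 20334} + L{\left(-183 \right)} = \frac{-6283 + 16015}{21646 + 20334} - 43 = \frac{9732}{41980} - 43 = 9732 \cdot \frac{1}{41980} - 43 = \frac{2433}{10495} - 43 = - \frac{448852}{10495}$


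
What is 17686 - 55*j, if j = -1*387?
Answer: 38971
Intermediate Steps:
j = -387
17686 - 55*j = 17686 - 55*(-387) = 17686 + 21285 = 38971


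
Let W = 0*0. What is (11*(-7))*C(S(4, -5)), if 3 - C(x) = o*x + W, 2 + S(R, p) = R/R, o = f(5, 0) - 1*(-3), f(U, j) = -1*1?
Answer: -385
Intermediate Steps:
f(U, j) = -1
W = 0
o = 2 (o = -1 - 1*(-3) = -1 + 3 = 2)
S(R, p) = -1 (S(R, p) = -2 + R/R = -2 + 1 = -1)
C(x) = 3 - 2*x (C(x) = 3 - (2*x + 0) = 3 - 2*x)
(11*(-7))*C(S(4, -5)) = (11*(-7))*(3 - 2*(-1)) = -77*(3 + 2) = -77*5 = -385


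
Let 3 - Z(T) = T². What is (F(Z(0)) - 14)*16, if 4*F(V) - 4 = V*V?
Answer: -172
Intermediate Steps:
Z(T) = 3 - T²
F(V) = 1 + V²/4 (F(V) = 1 + (V*V)/4 = 1 + V²/4)
(F(Z(0)) - 14)*16 = ((1 + (3 - 1*0²)²/4) - 14)*16 = ((1 + (3 - 1*0)²/4) - 14)*16 = ((1 + (3 + 0)²/4) - 14)*16 = ((1 + (¼)*3²) - 14)*16 = ((1 + (¼)*9) - 14)*16 = ((1 + 9/4) - 14)*16 = (13/4 - 14)*16 = -43/4*16 = -172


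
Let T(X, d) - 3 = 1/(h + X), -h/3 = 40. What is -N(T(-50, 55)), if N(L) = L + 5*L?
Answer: -1527/85 ≈ -17.965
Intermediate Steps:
h = -120 (h = -3*40 = -120)
T(X, d) = 3 + 1/(-120 + X)
N(L) = 6*L
-N(T(-50, 55)) = -6*(-359 + 3*(-50))/(-120 - 50) = -6*(-359 - 150)/(-170) = -6*(-1/170*(-509)) = -6*509/170 = -1*1527/85 = -1527/85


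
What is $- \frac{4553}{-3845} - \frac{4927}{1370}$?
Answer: $- \frac{2541341}{1053530} \approx -2.4122$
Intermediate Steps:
$- \frac{4553}{-3845} - \frac{4927}{1370} = \left(-4553\right) \left(- \frac{1}{3845}\right) - \frac{4927}{1370} = \frac{4553}{3845} - \frac{4927}{1370} = - \frac{2541341}{1053530}$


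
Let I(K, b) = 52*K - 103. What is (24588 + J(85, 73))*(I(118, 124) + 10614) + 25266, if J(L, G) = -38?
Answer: 408709116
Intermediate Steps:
I(K, b) = -103 + 52*K
(24588 + J(85, 73))*(I(118, 124) + 10614) + 25266 = (24588 - 38)*((-103 + 52*118) + 10614) + 25266 = 24550*((-103 + 6136) + 10614) + 25266 = 24550*(6033 + 10614) + 25266 = 24550*16647 + 25266 = 408683850 + 25266 = 408709116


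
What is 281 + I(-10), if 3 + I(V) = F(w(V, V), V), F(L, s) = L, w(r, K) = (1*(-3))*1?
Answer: 275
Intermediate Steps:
w(r, K) = -3 (w(r, K) = -3*1 = -3)
I(V) = -6 (I(V) = -3 - 3 = -6)
281 + I(-10) = 281 - 6 = 275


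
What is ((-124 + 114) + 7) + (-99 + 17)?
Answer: -85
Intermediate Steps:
((-124 + 114) + 7) + (-99 + 17) = (-10 + 7) - 82 = -3 - 82 = -85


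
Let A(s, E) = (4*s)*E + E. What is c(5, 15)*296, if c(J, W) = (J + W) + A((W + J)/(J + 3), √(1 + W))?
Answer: 18944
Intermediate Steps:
A(s, E) = E + 4*E*s (A(s, E) = 4*E*s + E = E + 4*E*s)
c(J, W) = J + W + √(1 + W)*(1 + 4*(J + W)/(3 + J)) (c(J, W) = (J + W) + √(1 + W)*(1 + 4*((W + J)/(J + 3))) = (J + W) + √(1 + W)*(1 + 4*((J + W)/(3 + J))) = (J + W) + √(1 + W)*(1 + 4*(J + W)/(3 + J)) = J + W + √(1 + W)*(1 + 4*(J + W)/(3 + J)))
c(5, 15)*296 = ((√(1 + 15)*(3 + 4*15 + 5*5) + (3 + 5)*(5 + 15))/(3 + 5))*296 = ((√16*(3 + 60 + 25) + 8*20)/8)*296 = ((4*88 + 160)/8)*296 = ((352 + 160)/8)*296 = ((⅛)*512)*296 = 64*296 = 18944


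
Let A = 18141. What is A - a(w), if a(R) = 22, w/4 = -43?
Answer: 18119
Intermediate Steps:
w = -172 (w = 4*(-43) = -172)
A - a(w) = 18141 - 1*22 = 18141 - 22 = 18119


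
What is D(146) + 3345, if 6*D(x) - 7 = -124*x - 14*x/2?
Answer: 317/2 ≈ 158.50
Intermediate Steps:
D(x) = 7/6 - 131*x/6 (D(x) = 7/6 + (-124*x - 14*x/2)/6 = 7/6 + (-124*x - 7*x)/6 = 7/6 + (-131*x)/6 = 7/6 - 131*x/6)
D(146) + 3345 = (7/6 - 131/6*146) + 3345 = (7/6 - 9563/3) + 3345 = -6373/2 + 3345 = 317/2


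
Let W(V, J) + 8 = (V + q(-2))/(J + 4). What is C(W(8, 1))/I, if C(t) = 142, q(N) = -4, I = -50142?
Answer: -71/25071 ≈ -0.0028320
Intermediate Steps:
W(V, J) = -8 + (-4 + V)/(4 + J) (W(V, J) = -8 + (V - 4)/(J + 4) = -8 + (-4 + V)/(4 + J))
C(W(8, 1))/I = 142/(-50142) = 142*(-1/50142) = -71/25071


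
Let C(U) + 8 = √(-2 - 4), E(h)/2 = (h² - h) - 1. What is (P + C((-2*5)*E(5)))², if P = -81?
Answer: (89 - I*√6)² ≈ 7915.0 - 436.01*I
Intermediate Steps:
E(h) = -2 - 2*h + 2*h² (E(h) = 2*((h² - h) - 1) = 2*(-1 + h² - h) = -2 - 2*h + 2*h²)
C(U) = -8 + I*√6 (C(U) = -8 + √(-2 - 4) = -8 + √(-6) = -8 + I*√6)
(P + C((-2*5)*E(5)))² = (-81 + (-8 + I*√6))² = (-89 + I*√6)²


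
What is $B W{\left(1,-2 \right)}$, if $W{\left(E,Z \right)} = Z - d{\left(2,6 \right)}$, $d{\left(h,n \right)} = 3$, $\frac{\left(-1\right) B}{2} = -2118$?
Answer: $-21180$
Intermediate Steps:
$B = 4236$ ($B = \left(-2\right) \left(-2118\right) = 4236$)
$W{\left(E,Z \right)} = -3 + Z$ ($W{\left(E,Z \right)} = Z - 3 = -3 + Z$)
$B W{\left(1,-2 \right)} = 4236 \left(-3 - 2\right) = 4236 \left(-5\right) = -21180$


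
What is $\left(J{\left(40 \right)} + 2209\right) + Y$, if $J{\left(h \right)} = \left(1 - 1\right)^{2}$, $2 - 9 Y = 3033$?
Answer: $\frac{16850}{9} \approx 1872.2$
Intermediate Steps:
$Y = - \frac{3031}{9}$ ($Y = \frac{2}{9} - 337 = - \frac{3031}{9} \approx -336.78$)
$J{\left(h \right)} = 0$ ($J{\left(h \right)} = 0^{2} = 0$)
$\left(J{\left(40 \right)} + 2209\right) + Y = \left(0 + 2209\right) - \frac{3031}{9} = 2209 - \frac{3031}{9} = \frac{16850}{9}$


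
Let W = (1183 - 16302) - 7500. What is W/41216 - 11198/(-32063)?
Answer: -263696229/1321508608 ≈ -0.19954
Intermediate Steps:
W = -22619 (W = -15119 - 7500 = -22619)
W/41216 - 11198/(-32063) = -22619/41216 - 11198/(-32063) = -22619*1/41216 - 11198*(-1/32063) = -22619/41216 + 11198/32063 = -263696229/1321508608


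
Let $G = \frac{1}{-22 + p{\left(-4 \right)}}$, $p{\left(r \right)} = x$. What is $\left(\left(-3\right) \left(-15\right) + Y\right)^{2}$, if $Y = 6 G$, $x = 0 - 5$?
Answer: $\frac{162409}{81} \approx 2005.0$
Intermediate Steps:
$x = -5$
$p{\left(r \right)} = -5$
$G = - \frac{1}{27}$ ($G = \frac{1}{-22 - 5} = \frac{1}{-27} = - \frac{1}{27} \approx -0.037037$)
$Y = - \frac{2}{9}$ ($Y = 6 \left(- \frac{1}{27}\right) = - \frac{2}{9} \approx -0.22222$)
$\left(\left(-3\right) \left(-15\right) + Y\right)^{2} = \left(\left(-3\right) \left(-15\right) - \frac{2}{9}\right)^{2} = \left(45 - \frac{2}{9}\right)^{2} = \left(\frac{403}{9}\right)^{2} = \frac{162409}{81}$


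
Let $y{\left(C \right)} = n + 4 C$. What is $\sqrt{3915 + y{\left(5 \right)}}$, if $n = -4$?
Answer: $\sqrt{3931} \approx 62.698$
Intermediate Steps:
$y{\left(C \right)} = -4 + 4 C$
$\sqrt{3915 + y{\left(5 \right)}} = \sqrt{3915 + \left(-4 + 4 \cdot 5\right)} = \sqrt{3915 + \left(-4 + 20\right)} = \sqrt{3915 + 16} = \sqrt{3931}$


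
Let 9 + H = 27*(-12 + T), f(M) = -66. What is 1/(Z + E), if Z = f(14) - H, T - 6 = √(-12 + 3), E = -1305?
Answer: -400/482187 + 9*I/160729 ≈ -0.00082955 + 5.5995e-5*I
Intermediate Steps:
T = 6 + 3*I (T = 6 + √(-12 + 3) = 6 + √(-9) = 6 + 3*I ≈ 6.0 + 3.0*I)
H = -171 + 81*I (H = -9 + 27*(-12 + (6 + 3*I)) = -9 + 27*(-6 + 3*I) = -9 + (-162 + 81*I) = -171 + 81*I ≈ -171.0 + 81.0*I)
Z = 105 - 81*I (Z = -66 - (-171 + 81*I) = -66 + (171 - 81*I) = 105 - 81*I ≈ 105.0 - 81.0*I)
1/(Z + E) = 1/((105 - 81*I) - 1305) = 1/(-1200 - 81*I) = (-1200 + 81*I)/1446561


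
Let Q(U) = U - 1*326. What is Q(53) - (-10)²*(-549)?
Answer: 54627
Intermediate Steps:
Q(U) = -326 + U (Q(U) = U - 326 = -326 + U)
Q(53) - (-10)²*(-549) = (-326 + 53) - (-10)²*(-549) = -273 - 100*(-549) = -273 - 1*(-54900) = -273 + 54900 = 54627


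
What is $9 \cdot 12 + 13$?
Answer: $121$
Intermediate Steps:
$9 \cdot 12 + 13 = 108 + 13 = 121$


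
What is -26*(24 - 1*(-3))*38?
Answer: -26676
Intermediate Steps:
-26*(24 - 1*(-3))*38 = -26*(24 + 3)*38 = -26*27*38 = -702*38 = -26676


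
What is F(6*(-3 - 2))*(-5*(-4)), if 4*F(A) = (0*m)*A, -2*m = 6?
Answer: 0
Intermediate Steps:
m = -3 (m = -½*6 = -3)
F(A) = 0 (F(A) = ((0*(-3))*A)/4 = (0*A)/4 = (¼)*0 = 0)
F(6*(-3 - 2))*(-5*(-4)) = 0*(-5*(-4)) = 0*20 = 0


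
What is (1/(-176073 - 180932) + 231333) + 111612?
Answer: 122433079724/357005 ≈ 3.4295e+5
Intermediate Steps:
(1/(-176073 - 180932) + 231333) + 111612 = (1/(-357005) + 231333) + 111612 = (-1/357005 + 231333) + 111612 = 82587037664/357005 + 111612 = 122433079724/357005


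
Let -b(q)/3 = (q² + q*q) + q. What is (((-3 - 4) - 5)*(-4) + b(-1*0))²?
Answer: 2304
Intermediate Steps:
b(q) = -6*q² - 3*q (b(q) = -3*((q² + q*q) + q) = -3*((q² + q²) + q) = -3*(2*q² + q) = -3*(q + 2*q²) = -6*q² - 3*q)
(((-3 - 4) - 5)*(-4) + b(-1*0))² = (((-3 - 4) - 5)*(-4) - 3*(-1*0)*(1 + 2*(-1*0)))² = ((-7 - 5)*(-4) - 3*0*(1 + 2*0))² = (-12*(-4) - 3*0*(1 + 0))² = (48 - 3*0*1)² = (48 + 0)² = 48² = 2304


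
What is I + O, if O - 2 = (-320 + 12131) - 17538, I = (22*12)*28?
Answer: 1667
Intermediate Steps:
I = 7392 (I = 264*28 = 7392)
O = -5725 (O = 2 + ((-320 + 12131) - 17538) = 2 + (11811 - 17538) = 2 - 5727 = -5725)
I + O = 7392 - 5725 = 1667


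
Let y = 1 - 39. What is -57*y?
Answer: 2166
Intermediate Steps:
y = -38
-57*y = -57*(-38) = 2166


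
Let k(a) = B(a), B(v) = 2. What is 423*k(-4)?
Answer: 846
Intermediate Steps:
k(a) = 2
423*k(-4) = 423*2 = 846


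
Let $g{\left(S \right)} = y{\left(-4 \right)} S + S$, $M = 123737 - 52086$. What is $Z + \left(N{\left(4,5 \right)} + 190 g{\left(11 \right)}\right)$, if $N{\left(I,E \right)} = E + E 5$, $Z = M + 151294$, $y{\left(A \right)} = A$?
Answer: $216705$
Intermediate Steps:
$M = 71651$ ($M = 123737 - 52086 = 71651$)
$Z = 222945$ ($Z = 71651 + 151294 = 222945$)
$N{\left(I,E \right)} = 6 E$ ($N{\left(I,E \right)} = E + 5 E = 6 E$)
$g{\left(S \right)} = - 3 S$ ($g{\left(S \right)} = - 4 S + S = - 3 S$)
$Z + \left(N{\left(4,5 \right)} + 190 g{\left(11 \right)}\right) = 222945 + \left(6 \cdot 5 + 190 \left(\left(-3\right) 11\right)\right) = 222945 + \left(30 + 190 \left(-33\right)\right) = 222945 + \left(30 - 6270\right) = 222945 - 6240 = 216705$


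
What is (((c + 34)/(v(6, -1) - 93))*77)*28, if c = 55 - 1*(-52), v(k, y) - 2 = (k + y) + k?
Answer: -75999/20 ≈ -3799.9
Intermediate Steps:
v(k, y) = 2 + y + 2*k (v(k, y) = 2 + ((k + y) + k) = 2 + (y + 2*k) = 2 + y + 2*k)
c = 107 (c = 55 + 52 = 107)
(((c + 34)/(v(6, -1) - 93))*77)*28 = (((107 + 34)/((2 - 1 + 2*6) - 93))*77)*28 = ((141/((2 - 1 + 12) - 93))*77)*28 = ((141/(13 - 93))*77)*28 = ((141/(-80))*77)*28 = ((141*(-1/80))*77)*28 = -141/80*77*28 = -10857/80*28 = -75999/20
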